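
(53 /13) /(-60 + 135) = 53 /975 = 0.05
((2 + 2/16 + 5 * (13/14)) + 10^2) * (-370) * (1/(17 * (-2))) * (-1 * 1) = -1106115/952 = -1161.89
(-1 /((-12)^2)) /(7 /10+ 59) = -5 /42984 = -0.00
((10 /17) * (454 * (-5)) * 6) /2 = -68100 /17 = -4005.88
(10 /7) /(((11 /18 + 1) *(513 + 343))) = 45 /43442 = 0.00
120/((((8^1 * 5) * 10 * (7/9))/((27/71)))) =729/4970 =0.15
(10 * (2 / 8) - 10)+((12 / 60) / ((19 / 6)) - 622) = -119593 / 190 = -629.44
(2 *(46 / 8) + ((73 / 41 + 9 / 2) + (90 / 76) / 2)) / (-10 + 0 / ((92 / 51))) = -57249 / 31160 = -1.84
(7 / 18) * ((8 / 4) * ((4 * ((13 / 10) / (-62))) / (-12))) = 91 / 16740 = 0.01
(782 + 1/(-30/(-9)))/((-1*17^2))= -7823/2890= -2.71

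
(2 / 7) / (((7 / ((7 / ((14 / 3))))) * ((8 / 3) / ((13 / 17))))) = 117 / 6664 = 0.02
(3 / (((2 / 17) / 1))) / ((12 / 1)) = 17 / 8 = 2.12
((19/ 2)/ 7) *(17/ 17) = 19/ 14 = 1.36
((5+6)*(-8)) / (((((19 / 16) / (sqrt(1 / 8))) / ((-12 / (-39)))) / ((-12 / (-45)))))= -5632*sqrt(2) / 3705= -2.15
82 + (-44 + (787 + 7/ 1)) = 832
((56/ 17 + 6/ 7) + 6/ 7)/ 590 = 298/ 35105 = 0.01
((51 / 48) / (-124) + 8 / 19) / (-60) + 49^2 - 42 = 1778492097 / 753920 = 2358.99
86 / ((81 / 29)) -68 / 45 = 11858 / 405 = 29.28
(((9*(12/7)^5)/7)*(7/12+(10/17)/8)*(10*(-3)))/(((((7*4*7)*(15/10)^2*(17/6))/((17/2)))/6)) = -1500456960/98001617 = -15.31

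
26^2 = 676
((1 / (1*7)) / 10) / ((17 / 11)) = 11 / 1190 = 0.01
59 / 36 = 1.64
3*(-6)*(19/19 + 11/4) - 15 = -165/2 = -82.50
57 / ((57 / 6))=6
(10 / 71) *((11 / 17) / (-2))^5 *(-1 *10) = 4026275 / 806478776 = 0.00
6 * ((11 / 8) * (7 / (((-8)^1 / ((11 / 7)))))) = -11.34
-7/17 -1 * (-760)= 12913/17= 759.59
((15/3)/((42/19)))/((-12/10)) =-475/252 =-1.88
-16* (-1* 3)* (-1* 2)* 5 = -480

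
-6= -6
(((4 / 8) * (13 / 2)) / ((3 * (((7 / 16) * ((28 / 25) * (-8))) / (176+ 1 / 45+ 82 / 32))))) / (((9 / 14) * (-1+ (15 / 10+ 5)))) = -13.96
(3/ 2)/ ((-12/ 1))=-1/ 8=-0.12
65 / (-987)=-65 / 987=-0.07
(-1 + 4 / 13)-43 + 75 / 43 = -23449 / 559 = -41.95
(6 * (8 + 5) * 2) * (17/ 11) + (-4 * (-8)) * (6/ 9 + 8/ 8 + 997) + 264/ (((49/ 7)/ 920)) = 15452876/ 231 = 66895.57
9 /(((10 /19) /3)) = 513 /10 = 51.30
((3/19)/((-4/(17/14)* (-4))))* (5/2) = 255/8512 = 0.03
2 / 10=1 / 5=0.20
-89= -89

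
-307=-307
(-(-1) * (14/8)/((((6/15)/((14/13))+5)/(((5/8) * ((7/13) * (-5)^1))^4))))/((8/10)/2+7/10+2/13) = 1148916015625/551525318656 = 2.08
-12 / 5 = -2.40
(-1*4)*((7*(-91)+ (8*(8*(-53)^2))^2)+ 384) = -129277639692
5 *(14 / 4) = 35 / 2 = 17.50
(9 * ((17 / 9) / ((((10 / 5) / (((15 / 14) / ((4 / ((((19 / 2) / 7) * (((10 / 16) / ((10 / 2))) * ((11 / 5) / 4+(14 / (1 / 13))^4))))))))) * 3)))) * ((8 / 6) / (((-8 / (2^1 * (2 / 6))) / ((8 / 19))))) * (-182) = 4849621244351 / 4032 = 1202783046.71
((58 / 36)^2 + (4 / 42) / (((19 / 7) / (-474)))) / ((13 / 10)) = -432025 / 40014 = -10.80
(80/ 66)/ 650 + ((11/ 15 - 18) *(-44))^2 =18571240748/ 32175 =577194.74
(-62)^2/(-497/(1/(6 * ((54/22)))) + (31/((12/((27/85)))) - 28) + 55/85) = -14376560/27473991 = -0.52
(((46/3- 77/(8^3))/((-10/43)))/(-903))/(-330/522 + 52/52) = 676309/3440640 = 0.20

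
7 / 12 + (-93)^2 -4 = 103747 / 12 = 8645.58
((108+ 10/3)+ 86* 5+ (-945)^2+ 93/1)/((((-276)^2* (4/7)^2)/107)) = 7028183827/1828224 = 3844.27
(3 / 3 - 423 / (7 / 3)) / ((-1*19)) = 1262 / 133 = 9.49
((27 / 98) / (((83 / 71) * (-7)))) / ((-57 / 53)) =33867 / 1081822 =0.03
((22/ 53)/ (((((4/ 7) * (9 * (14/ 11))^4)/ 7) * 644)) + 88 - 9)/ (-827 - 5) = -27739902282395/ 292146817277952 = -0.09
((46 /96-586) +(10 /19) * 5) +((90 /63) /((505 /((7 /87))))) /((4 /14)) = -519013209 /890416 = -582.89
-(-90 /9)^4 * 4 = -40000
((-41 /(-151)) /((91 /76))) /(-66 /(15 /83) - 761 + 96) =-15580 /70779891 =-0.00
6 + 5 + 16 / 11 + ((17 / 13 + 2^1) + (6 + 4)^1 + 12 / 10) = 19278 / 715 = 26.96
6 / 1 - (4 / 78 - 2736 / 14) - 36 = 45148 / 273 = 165.38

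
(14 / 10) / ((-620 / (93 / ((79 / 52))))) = -273 / 1975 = -0.14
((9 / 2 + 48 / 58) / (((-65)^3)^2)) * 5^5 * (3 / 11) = 0.00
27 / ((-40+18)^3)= -27 / 10648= -0.00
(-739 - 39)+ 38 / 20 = -7761 / 10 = -776.10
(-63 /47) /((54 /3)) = -0.07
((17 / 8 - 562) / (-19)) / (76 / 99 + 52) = 443421 / 794048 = 0.56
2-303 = -301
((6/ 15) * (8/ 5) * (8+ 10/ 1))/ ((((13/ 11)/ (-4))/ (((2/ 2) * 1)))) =-38.99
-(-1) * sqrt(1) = 1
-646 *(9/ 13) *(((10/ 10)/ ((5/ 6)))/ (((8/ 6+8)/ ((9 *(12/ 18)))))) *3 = -470934/ 455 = -1035.02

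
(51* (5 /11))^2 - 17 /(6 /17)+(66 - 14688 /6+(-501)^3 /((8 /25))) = -1141200368179 /2904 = -392975333.39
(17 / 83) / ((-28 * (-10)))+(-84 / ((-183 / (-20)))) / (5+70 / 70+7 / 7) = -1858163 / 1417640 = -1.31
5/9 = 0.56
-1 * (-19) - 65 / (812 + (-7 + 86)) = 16864 / 891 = 18.93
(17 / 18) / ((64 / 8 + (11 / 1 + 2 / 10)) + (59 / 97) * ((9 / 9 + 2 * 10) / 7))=0.04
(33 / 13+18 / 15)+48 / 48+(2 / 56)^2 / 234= 4.74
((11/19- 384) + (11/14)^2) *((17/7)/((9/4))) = -8078179/19551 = -413.18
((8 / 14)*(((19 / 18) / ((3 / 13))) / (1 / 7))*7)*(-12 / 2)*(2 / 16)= -1729 / 18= -96.06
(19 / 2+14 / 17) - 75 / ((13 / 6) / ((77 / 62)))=-447597 / 13702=-32.67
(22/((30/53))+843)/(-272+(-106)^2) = 3307/41115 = 0.08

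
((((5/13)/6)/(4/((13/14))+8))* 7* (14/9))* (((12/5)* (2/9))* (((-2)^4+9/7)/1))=847/1620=0.52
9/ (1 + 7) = 9/ 8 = 1.12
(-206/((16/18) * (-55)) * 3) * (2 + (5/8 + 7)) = 19467/160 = 121.67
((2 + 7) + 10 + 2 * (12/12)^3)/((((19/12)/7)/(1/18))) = 98/19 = 5.16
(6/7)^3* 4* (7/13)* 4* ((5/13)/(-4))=-4320/8281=-0.52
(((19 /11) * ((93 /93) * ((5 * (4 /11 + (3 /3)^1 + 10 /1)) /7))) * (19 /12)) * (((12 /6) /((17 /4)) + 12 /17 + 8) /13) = 225625 /14399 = 15.67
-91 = -91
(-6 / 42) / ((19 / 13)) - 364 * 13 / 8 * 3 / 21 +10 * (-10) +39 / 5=-235141 / 1330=-176.80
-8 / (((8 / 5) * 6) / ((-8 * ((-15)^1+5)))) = -200 / 3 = -66.67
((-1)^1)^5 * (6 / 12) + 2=3 / 2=1.50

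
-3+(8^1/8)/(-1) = -4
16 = 16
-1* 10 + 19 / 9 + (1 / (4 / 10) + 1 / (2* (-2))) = -5.64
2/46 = 1/23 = 0.04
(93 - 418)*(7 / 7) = -325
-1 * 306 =-306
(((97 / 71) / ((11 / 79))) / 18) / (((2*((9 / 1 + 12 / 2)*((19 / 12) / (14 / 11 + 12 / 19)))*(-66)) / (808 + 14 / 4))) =-824990917 / 3070337490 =-0.27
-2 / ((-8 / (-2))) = -1 / 2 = -0.50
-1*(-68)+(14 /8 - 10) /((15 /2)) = 66.90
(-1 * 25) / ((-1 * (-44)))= -25 / 44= -0.57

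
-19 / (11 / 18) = -342 / 11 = -31.09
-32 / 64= -1 / 2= -0.50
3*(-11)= -33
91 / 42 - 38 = -215 / 6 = -35.83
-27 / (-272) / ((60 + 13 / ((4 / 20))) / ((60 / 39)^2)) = 27 / 14365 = 0.00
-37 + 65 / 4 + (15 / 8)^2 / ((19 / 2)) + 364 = 208921 / 608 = 343.62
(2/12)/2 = 1/12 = 0.08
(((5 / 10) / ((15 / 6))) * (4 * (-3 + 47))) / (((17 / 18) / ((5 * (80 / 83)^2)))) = 20275200 / 117113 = 173.13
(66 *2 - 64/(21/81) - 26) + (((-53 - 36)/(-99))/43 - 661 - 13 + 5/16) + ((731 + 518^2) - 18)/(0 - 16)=-1050673181/59598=-17629.34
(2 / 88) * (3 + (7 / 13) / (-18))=695 / 10296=0.07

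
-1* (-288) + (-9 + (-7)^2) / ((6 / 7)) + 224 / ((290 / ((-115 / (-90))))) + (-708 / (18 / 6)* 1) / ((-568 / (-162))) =24863393 / 92655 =268.34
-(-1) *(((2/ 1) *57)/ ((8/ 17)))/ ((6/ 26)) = 4199/ 4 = 1049.75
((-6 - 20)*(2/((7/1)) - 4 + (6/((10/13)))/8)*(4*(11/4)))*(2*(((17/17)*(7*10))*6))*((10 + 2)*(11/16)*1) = 5429209.50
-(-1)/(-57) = -1/57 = -0.02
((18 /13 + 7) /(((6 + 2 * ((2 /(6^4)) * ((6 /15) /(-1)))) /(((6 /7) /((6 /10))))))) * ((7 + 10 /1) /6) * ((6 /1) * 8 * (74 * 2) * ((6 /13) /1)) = 106626067200 /5748197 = 18549.48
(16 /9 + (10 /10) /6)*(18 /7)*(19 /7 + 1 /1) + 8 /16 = 267 /14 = 19.07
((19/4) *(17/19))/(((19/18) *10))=153/380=0.40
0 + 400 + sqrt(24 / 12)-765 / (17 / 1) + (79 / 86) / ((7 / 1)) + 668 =sqrt(2) + 615925 / 602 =1024.55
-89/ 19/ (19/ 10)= -890/ 361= -2.47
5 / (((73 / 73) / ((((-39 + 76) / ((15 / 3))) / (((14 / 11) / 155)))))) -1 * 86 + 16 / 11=680915 / 154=4421.53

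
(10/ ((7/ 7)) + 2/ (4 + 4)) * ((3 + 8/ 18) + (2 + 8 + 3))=1517/ 9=168.56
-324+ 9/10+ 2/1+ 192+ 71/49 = -62549/490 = -127.65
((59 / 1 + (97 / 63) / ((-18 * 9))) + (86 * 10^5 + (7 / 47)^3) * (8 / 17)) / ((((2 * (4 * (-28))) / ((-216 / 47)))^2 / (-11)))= -801930241943509261 / 42793943546144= -18739.34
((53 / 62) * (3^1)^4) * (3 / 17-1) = -30051 / 527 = -57.02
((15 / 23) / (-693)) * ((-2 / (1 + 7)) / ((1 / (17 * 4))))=85 / 5313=0.02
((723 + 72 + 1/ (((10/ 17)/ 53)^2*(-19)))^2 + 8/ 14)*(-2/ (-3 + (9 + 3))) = -3417276488207/ 113715000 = -30051.24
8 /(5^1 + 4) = 8 /9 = 0.89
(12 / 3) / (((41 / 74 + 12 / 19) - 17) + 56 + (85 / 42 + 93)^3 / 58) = 12083456448 / 44810382140065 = 0.00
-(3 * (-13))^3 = 59319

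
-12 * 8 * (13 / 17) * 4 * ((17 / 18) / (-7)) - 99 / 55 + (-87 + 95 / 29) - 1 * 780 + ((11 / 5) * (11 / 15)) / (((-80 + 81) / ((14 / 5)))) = -62528143 / 76125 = -821.39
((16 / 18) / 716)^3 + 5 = 20905310663 / 4181062131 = 5.00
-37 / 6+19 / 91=-3253 / 546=-5.96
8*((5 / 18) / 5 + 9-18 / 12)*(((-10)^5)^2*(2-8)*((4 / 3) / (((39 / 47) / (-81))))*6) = 36817920000000000 / 13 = 2832147692307692.31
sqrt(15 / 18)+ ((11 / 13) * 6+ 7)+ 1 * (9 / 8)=sqrt(30) / 6+ 1373 / 104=14.11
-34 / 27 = -1.26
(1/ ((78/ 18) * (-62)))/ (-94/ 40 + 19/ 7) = -70/ 6851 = -0.01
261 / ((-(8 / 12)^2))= -2349 / 4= -587.25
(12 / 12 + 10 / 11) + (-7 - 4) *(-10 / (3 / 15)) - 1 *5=6016 / 11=546.91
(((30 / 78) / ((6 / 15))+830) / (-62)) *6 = -64815 / 806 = -80.42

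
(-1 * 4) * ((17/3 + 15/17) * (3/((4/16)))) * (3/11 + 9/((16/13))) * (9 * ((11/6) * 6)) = -4013010/17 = -236059.41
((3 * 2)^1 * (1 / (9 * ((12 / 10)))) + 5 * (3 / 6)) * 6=55 / 3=18.33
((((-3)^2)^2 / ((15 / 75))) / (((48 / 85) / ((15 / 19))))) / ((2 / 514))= 44236125 / 304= 145513.57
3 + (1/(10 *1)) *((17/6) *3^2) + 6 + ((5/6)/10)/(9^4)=2273389/196830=11.55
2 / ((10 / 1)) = 1 / 5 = 0.20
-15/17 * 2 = -30/17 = -1.76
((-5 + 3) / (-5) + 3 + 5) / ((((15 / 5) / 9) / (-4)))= -504 / 5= -100.80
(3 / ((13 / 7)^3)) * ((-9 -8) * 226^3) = -201924777768 / 2197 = -91909320.79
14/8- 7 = -21/4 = -5.25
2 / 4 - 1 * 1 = -1 / 2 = -0.50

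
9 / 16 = 0.56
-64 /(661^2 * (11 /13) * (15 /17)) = -14144 /72091965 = -0.00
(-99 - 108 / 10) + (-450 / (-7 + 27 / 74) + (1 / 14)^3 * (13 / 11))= -41.98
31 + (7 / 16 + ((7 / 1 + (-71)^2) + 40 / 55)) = 894109 / 176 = 5080.16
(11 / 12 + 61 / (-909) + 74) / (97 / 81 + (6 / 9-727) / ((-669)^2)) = 17400724119 / 278019872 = 62.59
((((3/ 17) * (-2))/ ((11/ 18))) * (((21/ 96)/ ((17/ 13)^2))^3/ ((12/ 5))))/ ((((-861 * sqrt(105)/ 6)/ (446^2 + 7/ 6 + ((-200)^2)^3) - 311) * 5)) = 683312843526453470110549770049337537356017/ 2109445450937631106577406645315190232468748763136 - 4926416435956691940856926789 * sqrt(105)/ 2109445450937631106577406645315190232468748763136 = 0.00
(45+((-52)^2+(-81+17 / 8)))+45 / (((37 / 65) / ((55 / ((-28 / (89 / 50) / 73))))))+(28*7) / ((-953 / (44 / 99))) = -38892283630 / 2221443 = -17507.67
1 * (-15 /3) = -5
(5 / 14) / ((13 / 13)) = 0.36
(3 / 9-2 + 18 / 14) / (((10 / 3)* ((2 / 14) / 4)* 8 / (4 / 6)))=-0.27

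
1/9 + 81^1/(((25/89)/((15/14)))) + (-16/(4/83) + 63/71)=-22.04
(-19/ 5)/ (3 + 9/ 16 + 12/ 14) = -2128/ 2475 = -0.86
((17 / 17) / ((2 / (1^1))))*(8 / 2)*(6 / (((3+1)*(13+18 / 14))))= 21 / 100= 0.21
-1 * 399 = -399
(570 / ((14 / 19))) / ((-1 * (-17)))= 5415 / 119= 45.50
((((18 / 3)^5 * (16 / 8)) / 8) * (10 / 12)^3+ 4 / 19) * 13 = 277927 / 19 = 14627.74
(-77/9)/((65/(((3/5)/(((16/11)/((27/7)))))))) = -0.21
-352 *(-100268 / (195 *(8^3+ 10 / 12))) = 70588672 / 200005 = 352.93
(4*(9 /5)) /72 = 1 /10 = 0.10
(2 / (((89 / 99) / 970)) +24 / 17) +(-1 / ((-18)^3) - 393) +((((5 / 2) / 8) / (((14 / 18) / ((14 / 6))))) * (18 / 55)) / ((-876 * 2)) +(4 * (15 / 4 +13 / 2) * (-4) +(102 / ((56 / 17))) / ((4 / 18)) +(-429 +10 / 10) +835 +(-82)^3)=-217924362048499151 / 396789357888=-549219.27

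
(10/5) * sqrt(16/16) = 2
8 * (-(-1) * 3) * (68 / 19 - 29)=-11592 / 19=-610.11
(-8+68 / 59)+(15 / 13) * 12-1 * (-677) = 524627 / 767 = 684.00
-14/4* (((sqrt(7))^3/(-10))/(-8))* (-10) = 49* sqrt(7)/16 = 8.10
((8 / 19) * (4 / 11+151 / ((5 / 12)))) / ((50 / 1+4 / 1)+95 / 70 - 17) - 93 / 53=2.23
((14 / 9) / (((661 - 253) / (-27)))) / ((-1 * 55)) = 7 / 3740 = 0.00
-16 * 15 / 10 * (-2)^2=-96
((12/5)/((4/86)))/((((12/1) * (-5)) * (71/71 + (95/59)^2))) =-149683/625300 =-0.24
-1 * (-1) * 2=2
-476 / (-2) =238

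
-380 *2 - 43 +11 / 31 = -24882 / 31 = -802.65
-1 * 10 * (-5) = 50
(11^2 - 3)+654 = 772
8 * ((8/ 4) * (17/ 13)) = 272/ 13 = 20.92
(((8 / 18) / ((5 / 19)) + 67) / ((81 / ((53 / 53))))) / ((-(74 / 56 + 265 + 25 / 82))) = -3548468 / 1115687115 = -0.00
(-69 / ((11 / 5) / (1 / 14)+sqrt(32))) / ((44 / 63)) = -152145 / 45832+108675* sqrt(2) / 252076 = -2.71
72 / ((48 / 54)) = 81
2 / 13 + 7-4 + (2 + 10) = 197 / 13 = 15.15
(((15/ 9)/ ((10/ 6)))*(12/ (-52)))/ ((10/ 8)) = -12/ 65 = -0.18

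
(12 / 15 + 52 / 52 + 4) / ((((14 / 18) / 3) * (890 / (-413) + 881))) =46197 / 1814815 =0.03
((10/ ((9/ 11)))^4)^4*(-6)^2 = 1837989194542886440000000000000000/ 205891132094649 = 8926995426388520948.48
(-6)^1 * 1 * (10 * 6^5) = -466560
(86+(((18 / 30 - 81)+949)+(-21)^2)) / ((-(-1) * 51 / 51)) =6978 / 5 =1395.60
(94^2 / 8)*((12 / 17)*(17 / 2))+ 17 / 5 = 33152 / 5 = 6630.40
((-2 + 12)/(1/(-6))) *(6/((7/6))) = -2160/7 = -308.57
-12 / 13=-0.92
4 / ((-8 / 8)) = -4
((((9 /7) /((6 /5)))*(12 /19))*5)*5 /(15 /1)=150 /133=1.13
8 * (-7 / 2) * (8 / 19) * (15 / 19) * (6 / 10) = -2016 / 361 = -5.58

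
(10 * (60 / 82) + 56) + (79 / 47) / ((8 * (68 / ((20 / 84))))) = 1393881283 / 22014048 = 63.32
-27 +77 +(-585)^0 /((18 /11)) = 911 /18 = 50.61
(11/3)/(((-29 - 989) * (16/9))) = -33/16288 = -0.00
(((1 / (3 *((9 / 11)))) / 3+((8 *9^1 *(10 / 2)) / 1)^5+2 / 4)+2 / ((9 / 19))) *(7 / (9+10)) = 2227701221054.42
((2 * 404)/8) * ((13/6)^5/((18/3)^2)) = 37500593/279936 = 133.96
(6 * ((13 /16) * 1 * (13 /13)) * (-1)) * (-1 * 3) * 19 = 2223 /8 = 277.88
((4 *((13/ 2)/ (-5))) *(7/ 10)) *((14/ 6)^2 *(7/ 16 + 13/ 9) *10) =-1208389/ 3240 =-372.96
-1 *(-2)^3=8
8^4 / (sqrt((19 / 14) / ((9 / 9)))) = 4096* sqrt(266) / 19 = 3515.99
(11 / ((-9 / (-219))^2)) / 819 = 58619 / 7371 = 7.95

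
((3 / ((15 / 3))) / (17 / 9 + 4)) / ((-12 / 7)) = -63 / 1060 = -0.06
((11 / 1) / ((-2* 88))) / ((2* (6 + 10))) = -1 / 512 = -0.00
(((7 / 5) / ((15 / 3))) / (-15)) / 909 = -7 / 340875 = -0.00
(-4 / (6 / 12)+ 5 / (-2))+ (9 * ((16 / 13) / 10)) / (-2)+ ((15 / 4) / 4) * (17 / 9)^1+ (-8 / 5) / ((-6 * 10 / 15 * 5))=-9.20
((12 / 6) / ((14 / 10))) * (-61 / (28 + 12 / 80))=-12200 / 3941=-3.10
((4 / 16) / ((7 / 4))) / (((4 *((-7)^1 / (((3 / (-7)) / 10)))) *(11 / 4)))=3 / 37730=0.00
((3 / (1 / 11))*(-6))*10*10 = -19800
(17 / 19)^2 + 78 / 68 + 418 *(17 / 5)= 87338569 / 61370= 1423.15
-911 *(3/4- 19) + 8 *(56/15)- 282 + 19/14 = 6877489/420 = 16374.97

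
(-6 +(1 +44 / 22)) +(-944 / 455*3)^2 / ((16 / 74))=36472461 / 207025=176.17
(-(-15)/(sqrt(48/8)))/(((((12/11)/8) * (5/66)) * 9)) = 242 * sqrt(6)/9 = 65.86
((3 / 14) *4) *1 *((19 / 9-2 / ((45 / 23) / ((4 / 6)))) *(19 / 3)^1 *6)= 14668 / 315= 46.57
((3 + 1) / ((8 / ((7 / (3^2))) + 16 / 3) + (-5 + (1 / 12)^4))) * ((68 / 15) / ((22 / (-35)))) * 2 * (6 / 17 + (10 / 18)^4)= -10033393664 / 4120116759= -2.44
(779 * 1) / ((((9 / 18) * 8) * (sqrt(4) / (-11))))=-8569 / 8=-1071.12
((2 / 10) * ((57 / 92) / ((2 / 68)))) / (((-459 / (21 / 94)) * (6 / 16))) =-266 / 48645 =-0.01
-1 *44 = -44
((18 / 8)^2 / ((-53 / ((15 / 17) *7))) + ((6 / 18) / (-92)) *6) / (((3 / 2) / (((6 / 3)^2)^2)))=-405646 / 62169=-6.52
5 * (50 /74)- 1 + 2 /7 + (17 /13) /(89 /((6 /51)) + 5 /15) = 40759188 /15289547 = 2.67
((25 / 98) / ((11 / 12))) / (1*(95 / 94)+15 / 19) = 53580 / 346577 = 0.15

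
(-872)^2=760384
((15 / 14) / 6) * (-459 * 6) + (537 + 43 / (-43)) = 619 / 14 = 44.21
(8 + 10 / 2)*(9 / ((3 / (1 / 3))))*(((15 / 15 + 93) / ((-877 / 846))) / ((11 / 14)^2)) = -1909.47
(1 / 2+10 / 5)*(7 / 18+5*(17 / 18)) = 115 / 9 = 12.78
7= 7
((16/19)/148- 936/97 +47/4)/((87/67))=1.62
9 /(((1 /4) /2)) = 72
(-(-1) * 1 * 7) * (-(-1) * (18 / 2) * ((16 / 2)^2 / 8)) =504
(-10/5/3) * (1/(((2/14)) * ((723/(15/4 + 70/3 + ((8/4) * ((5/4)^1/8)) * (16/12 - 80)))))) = -35/2169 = -0.02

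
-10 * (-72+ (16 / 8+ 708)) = -6380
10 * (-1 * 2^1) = -20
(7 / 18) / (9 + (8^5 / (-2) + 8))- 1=-294613 / 294606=-1.00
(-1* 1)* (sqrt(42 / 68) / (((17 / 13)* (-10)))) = 13* sqrt(714) / 5780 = 0.06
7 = 7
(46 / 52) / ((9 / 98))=1127 / 117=9.63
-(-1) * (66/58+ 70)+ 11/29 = 2074/29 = 71.52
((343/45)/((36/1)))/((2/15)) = 343/216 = 1.59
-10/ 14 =-5/ 7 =-0.71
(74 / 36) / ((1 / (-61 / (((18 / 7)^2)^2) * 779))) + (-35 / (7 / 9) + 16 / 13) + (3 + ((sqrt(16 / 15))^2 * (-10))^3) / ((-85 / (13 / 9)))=-4713130701707 / 2087972640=-2257.28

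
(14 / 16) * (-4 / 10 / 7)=-0.05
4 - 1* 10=-6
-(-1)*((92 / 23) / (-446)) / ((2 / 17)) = -17 / 223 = -0.08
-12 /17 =-0.71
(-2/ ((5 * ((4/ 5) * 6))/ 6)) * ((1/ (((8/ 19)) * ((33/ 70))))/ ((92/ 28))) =-4655/ 6072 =-0.77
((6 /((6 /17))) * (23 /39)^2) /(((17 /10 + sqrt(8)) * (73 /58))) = -88670980 /56737863 + 104318800 * sqrt(2) /56737863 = 1.04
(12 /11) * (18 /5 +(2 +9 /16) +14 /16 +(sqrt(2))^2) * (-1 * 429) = -84591 /20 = -4229.55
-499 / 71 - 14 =-1493 / 71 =-21.03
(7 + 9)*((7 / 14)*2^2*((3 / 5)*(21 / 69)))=672 / 115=5.84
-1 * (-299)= 299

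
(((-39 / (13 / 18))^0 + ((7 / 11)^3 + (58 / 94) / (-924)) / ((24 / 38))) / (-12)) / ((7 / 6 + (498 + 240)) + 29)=-88719901 / 581263629408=-0.00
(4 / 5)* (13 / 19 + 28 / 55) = 4988 / 5225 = 0.95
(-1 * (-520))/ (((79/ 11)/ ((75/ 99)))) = 13000/ 237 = 54.85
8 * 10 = 80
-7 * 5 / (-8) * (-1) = -35 / 8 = -4.38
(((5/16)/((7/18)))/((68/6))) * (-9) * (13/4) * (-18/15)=9477/3808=2.49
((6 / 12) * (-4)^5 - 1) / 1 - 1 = -514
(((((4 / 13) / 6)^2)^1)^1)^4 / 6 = 128 / 16056027781443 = 0.00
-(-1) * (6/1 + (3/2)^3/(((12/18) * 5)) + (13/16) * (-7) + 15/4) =203/40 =5.08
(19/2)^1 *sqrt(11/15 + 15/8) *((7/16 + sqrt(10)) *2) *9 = 399 *sqrt(9390)/320 + 57 *sqrt(939)/2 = 994.15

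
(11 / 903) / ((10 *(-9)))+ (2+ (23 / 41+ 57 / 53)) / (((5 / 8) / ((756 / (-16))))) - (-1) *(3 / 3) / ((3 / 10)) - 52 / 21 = -48398635547 / 176599710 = -274.06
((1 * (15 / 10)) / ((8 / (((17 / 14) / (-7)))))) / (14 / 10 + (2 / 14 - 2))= 255 / 3584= 0.07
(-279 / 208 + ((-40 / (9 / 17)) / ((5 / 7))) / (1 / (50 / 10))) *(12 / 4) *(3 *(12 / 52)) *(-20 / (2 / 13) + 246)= -86355417 / 676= -127744.70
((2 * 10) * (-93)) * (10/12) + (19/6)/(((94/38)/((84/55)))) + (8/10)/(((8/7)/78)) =-772111/517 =-1493.44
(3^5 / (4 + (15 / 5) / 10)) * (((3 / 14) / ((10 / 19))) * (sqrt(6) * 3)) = 41553 * sqrt(6) / 602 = 169.08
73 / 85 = 0.86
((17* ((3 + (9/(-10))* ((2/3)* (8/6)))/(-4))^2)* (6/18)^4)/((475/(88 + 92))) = 2057/85500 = 0.02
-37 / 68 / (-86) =0.01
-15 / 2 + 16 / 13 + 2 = -4.27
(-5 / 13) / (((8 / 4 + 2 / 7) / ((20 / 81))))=-175 / 4212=-0.04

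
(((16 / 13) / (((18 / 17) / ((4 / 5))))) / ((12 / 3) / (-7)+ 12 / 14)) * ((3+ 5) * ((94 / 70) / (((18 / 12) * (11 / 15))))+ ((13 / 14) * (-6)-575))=-11954944 / 6435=-1857.80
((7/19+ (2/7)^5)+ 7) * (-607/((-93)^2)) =-1428627916/2761911117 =-0.52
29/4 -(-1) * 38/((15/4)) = 1043/60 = 17.38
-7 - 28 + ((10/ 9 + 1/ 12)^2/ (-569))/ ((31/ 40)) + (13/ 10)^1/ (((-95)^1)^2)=-2256745549004/ 64472749875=-35.00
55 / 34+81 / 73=6769 / 2482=2.73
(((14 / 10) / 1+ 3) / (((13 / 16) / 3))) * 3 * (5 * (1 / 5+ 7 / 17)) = 12672 / 85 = 149.08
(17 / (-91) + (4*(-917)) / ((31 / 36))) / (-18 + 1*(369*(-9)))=12016895 / 9419319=1.28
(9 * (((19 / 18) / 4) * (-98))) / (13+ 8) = -133 / 12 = -11.08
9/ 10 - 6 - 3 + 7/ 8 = -7.22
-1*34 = -34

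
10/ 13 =0.77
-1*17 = -17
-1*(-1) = 1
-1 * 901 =-901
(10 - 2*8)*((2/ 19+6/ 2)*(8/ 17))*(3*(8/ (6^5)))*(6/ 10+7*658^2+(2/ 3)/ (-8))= -82015.44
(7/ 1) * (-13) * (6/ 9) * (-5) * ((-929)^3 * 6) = -1459212461980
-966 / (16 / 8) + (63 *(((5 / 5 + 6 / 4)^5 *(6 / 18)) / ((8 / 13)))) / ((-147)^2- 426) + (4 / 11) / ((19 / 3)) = -182392286585 / 377791744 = -482.79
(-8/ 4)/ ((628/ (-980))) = 490/ 157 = 3.12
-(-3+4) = -1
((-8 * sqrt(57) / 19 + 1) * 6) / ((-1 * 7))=-6 / 7 + 48 * sqrt(57) / 133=1.87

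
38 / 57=2 / 3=0.67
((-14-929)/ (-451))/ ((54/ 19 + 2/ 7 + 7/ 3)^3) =1460987577/ 113805794729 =0.01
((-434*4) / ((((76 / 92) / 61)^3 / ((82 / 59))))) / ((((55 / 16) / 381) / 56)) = -134205270468047407104 / 22257455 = -6029677268494.87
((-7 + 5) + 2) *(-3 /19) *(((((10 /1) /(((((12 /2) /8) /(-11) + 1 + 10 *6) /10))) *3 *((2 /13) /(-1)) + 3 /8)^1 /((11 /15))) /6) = 0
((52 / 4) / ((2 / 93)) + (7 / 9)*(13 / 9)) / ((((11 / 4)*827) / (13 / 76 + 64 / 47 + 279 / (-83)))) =-0.49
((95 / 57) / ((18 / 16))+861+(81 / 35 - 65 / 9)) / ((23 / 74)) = 2759.15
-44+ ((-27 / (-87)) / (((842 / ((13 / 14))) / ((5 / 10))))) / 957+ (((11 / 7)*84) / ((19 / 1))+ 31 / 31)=-149399578819 / 4143929944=-36.05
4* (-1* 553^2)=-1223236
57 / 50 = 1.14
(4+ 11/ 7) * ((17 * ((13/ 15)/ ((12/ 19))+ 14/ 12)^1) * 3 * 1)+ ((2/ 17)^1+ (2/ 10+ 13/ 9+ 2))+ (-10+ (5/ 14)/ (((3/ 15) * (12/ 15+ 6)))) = 1532455/ 2142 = 715.43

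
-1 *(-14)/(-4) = -7/2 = -3.50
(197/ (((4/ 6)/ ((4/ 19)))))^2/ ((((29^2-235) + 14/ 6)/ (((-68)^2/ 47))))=19380904128/ 30964775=625.90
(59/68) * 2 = 59/34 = 1.74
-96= -96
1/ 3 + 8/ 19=43/ 57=0.75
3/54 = 1/18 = 0.06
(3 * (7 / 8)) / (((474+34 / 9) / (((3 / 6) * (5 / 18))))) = 21 / 27520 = 0.00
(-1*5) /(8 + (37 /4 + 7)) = -20 /97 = -0.21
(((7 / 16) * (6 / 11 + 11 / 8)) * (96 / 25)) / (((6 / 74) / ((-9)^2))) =3545451 / 1100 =3223.14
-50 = -50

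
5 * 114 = 570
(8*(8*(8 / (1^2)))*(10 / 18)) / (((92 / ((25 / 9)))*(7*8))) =0.15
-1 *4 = -4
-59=-59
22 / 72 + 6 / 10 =163 / 180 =0.91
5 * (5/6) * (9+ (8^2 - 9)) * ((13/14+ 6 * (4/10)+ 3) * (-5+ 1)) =-141760/21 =-6750.48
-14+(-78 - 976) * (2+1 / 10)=-11137 / 5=-2227.40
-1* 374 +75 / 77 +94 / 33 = -85511 / 231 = -370.18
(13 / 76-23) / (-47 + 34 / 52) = 0.49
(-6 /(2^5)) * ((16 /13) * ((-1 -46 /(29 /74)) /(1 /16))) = 164784 /377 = 437.09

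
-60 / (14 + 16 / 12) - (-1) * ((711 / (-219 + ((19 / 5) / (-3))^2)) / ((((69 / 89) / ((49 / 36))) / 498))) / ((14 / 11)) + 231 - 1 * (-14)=-9025489705 / 4500088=-2005.63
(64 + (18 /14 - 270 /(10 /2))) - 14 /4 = 109 /14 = 7.79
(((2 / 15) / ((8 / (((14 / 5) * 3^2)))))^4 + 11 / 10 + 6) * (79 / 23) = 3520988999 / 143750000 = 24.49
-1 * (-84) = 84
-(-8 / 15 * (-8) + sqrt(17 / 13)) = -64 / 15 -sqrt(221) / 13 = -5.41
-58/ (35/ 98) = -812/ 5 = -162.40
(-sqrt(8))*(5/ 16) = -5*sqrt(2)/ 8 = -0.88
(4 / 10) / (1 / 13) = 26 / 5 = 5.20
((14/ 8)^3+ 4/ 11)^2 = 16232841/ 495616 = 32.75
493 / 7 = 70.43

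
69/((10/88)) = 3036/5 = 607.20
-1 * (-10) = 10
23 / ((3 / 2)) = 46 / 3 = 15.33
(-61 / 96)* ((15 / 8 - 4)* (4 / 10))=0.54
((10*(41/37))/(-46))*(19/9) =-3895/7659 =-0.51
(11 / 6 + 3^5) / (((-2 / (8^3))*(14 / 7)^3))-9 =-23531 / 3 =-7843.67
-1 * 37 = -37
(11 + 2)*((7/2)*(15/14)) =195/4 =48.75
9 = 9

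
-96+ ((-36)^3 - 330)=-47082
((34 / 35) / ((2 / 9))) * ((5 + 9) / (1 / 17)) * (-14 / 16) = -18207 / 20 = -910.35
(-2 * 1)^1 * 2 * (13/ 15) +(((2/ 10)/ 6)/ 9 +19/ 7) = -0.75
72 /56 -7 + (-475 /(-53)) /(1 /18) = 57730 /371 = 155.61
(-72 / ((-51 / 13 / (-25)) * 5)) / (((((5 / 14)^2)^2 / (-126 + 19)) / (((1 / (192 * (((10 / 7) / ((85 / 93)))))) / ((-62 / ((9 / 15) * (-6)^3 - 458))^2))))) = 50449971083057 / 279290625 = 180636.11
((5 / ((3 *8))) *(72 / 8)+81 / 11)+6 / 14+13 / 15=97333 / 9240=10.53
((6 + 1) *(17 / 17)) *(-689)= -4823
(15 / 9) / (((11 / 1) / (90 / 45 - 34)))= -160 / 33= -4.85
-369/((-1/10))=3690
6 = 6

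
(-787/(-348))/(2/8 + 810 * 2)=787/563847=0.00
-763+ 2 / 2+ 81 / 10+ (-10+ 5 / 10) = -3817 / 5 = -763.40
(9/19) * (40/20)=18/19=0.95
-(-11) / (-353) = -0.03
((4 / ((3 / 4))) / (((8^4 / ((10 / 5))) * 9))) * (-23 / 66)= -23 / 228096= -0.00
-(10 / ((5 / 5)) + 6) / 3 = -16 / 3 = -5.33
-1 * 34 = -34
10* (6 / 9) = 6.67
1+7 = 8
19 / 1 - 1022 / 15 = -737 / 15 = -49.13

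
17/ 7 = 2.43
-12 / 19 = -0.63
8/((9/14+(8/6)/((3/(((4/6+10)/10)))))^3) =54010152000/9407293631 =5.74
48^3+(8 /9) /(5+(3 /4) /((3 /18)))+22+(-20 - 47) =18903553 /171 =110547.09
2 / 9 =0.22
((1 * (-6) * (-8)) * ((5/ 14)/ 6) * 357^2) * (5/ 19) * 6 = 10924200/ 19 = 574957.89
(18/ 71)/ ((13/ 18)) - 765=-705771/ 923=-764.65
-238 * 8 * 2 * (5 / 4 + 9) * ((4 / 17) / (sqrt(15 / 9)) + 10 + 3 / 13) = -5191256 / 13 - 9184 * sqrt(15) / 5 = -406441.28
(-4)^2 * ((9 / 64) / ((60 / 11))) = 33 / 80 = 0.41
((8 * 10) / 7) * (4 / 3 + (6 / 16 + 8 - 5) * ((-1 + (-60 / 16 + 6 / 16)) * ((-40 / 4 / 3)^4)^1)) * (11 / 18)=-2404490 / 189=-12722.17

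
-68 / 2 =-34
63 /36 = 7 /4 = 1.75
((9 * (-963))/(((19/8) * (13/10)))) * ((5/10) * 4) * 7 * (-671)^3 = 2932610463145440/247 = 11872916854839.84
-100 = -100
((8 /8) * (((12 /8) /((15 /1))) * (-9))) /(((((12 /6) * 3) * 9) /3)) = -1 /20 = -0.05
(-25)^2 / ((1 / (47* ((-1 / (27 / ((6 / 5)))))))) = -11750 / 9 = -1305.56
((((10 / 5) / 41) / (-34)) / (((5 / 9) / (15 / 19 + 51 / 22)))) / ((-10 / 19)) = 11691 / 766700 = 0.02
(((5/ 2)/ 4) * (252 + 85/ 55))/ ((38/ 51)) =711195/ 3344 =212.68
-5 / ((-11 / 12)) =60 / 11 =5.45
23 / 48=0.48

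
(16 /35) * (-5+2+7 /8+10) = 3.60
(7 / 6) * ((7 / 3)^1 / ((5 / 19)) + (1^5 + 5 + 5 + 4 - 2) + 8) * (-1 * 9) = -1568 / 5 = -313.60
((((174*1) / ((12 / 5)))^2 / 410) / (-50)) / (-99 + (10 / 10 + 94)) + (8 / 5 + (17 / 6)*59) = 6645179 / 39360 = 168.83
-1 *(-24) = 24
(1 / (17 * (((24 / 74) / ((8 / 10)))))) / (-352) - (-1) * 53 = 4757243 / 89760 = 53.00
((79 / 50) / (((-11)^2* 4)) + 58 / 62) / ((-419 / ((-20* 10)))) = 704249 / 1571669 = 0.45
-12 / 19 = -0.63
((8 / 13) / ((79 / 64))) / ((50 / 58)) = 14848 / 25675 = 0.58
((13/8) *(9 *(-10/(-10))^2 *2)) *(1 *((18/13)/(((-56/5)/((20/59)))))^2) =455625/8869588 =0.05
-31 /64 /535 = -31 /34240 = -0.00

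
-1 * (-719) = 719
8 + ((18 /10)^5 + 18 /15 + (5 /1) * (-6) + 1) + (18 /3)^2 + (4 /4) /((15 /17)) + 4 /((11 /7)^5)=55330751497 /1509853125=36.65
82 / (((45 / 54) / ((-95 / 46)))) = -4674 / 23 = -203.22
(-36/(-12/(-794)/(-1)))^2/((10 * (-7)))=-2836962/35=-81056.06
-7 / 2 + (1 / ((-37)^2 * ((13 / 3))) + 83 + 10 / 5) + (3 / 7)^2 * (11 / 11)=142465279 / 1744106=81.68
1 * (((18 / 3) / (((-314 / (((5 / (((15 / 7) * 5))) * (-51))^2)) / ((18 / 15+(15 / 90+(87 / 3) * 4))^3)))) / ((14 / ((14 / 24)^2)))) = -4327031312838647 / 10173600000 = -425319.58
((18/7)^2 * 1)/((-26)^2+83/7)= 36/3745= 0.01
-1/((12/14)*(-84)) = 1/72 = 0.01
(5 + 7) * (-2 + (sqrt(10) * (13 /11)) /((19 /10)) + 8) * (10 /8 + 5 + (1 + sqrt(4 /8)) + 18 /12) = 6 * (65 * sqrt(10) + 627) * (2 * sqrt(2) + 35) /209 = 904.13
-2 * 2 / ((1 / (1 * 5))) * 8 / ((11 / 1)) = -160 / 11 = -14.55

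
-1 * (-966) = 966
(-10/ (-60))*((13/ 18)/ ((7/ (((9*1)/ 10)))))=13/ 840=0.02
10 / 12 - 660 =-3955 / 6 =-659.17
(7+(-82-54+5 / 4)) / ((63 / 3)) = -73 / 12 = -6.08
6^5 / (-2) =-3888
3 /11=0.27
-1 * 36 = -36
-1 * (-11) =11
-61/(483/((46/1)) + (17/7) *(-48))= 854/1485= 0.58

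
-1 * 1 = -1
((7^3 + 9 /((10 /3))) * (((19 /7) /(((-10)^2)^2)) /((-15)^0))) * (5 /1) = 65683 /140000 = 0.47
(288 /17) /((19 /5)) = 1440 /323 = 4.46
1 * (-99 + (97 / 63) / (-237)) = -1478266 / 14931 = -99.01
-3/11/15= -0.02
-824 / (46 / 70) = -28840 / 23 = -1253.91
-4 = -4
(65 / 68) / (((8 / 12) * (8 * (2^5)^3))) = 195 / 35651584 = 0.00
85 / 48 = 1.77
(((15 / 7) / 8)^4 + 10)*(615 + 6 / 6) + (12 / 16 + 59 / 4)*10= 6318.17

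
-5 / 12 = -0.42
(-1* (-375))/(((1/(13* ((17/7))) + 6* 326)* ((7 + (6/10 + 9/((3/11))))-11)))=414375/63977884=0.01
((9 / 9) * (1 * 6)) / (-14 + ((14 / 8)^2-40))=-96 / 815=-0.12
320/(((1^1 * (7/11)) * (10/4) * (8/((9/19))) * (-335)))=-1584/44555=-0.04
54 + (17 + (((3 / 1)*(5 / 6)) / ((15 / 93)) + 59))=291 / 2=145.50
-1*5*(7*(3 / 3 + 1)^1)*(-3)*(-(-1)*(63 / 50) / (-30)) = -441 / 50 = -8.82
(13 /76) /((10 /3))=39 /760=0.05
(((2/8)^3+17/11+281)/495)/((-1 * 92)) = -198923/32060160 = -0.01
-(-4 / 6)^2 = -4 / 9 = -0.44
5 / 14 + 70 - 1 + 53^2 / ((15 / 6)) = 83507 / 70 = 1192.96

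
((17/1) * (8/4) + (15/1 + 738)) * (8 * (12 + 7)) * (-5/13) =-598120/13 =-46009.23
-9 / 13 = -0.69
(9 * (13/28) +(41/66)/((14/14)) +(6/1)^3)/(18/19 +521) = 3876361/9163308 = 0.42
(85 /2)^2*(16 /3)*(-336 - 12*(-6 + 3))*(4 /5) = -2312000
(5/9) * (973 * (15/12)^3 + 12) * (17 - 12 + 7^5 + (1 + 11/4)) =13720867265/768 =17865712.58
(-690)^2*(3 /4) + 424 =357499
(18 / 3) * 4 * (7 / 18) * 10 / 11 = 280 / 33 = 8.48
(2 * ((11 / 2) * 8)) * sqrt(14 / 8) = 44 * sqrt(7) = 116.41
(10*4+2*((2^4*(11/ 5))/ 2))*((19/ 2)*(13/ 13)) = 3572/ 5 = 714.40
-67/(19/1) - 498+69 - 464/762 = -3135466/7239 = -433.14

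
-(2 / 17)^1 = -2 / 17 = -0.12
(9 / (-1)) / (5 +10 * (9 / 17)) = -153 / 175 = -0.87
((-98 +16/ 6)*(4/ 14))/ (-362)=286/ 3801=0.08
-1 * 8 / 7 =-8 / 7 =-1.14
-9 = -9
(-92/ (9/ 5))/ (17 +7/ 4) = -368/ 135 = -2.73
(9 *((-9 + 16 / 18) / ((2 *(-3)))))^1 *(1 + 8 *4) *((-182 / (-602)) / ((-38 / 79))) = -824681 / 3268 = -252.35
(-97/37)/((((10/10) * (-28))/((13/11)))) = 1261/11396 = 0.11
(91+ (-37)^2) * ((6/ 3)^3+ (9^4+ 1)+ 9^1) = 9605340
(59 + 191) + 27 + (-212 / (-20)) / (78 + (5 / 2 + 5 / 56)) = 6253473 / 22565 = 277.13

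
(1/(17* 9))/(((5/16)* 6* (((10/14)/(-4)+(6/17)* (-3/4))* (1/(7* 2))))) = -3136/28485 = -0.11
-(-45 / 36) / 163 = 5 / 652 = 0.01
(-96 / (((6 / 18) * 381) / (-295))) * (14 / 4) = 99120 / 127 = 780.47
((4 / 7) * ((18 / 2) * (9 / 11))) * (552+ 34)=189864 / 77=2465.77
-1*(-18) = 18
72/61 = 1.18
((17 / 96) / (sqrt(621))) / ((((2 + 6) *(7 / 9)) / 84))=17 *sqrt(69) / 1472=0.10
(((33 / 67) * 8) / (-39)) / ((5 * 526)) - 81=-92774609 / 1145365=-81.00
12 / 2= 6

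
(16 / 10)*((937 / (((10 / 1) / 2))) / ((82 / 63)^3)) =234294039 / 1723025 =135.98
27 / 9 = 3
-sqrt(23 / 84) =-sqrt(483) / 42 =-0.52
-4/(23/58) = -232/23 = -10.09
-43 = -43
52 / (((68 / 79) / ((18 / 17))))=63.97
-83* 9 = -747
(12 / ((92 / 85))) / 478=255 / 10994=0.02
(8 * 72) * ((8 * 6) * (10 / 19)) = 276480 / 19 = 14551.58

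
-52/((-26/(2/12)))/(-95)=-1/285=-0.00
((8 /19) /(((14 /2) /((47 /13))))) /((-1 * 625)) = -376 /1080625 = -0.00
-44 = -44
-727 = -727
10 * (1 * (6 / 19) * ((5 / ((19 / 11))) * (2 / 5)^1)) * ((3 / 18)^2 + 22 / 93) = 32450 / 33573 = 0.97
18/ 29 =0.62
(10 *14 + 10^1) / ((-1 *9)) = -50 / 3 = -16.67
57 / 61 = 0.93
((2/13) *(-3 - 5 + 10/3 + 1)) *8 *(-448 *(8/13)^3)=40370176/85683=471.16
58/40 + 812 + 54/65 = 211713/260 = 814.28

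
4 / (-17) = -4 / 17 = -0.24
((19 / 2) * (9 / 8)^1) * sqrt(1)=10.69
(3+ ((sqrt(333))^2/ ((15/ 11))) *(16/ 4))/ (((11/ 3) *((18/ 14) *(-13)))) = -11431/ 715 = -15.99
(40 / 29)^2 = 1.90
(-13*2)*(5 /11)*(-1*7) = 910 /11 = 82.73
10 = 10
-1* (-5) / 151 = 5 / 151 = 0.03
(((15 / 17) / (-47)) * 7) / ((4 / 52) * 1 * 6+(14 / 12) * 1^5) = -8190 / 101473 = -0.08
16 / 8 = 2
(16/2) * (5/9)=40/9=4.44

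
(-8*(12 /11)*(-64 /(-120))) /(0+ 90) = -128 /2475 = -0.05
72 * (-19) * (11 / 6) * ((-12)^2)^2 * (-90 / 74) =2340264960 / 37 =63250404.32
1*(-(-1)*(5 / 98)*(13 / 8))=65 / 784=0.08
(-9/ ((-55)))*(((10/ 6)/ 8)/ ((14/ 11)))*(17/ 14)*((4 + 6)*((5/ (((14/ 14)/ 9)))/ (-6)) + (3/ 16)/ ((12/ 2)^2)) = -34969/ 14336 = -2.44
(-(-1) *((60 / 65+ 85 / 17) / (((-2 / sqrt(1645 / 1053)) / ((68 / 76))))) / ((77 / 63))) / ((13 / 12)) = -714 *sqrt(21385) / 41743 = -2.50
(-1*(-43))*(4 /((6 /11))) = 946 /3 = 315.33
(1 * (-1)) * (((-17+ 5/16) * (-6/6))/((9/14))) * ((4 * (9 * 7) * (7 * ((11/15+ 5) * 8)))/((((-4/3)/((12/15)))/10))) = 63007728/5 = 12601545.60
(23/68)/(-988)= -23/67184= -0.00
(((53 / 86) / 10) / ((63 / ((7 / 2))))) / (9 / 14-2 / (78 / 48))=-4823 / 828180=-0.01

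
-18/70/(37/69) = -621/1295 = -0.48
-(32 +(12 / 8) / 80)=-5123 / 160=-32.02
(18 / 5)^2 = 324 / 25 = 12.96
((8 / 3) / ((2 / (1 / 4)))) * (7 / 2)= 7 / 6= 1.17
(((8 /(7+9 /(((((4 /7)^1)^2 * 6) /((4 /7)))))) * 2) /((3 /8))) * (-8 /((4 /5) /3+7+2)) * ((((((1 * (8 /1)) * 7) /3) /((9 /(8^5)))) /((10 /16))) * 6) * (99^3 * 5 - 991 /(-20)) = -12113785438463.51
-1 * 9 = -9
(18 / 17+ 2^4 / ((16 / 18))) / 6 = 54 / 17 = 3.18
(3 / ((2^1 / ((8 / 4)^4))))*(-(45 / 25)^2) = -1944 / 25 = -77.76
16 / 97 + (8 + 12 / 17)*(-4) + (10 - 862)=-1462100 / 1649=-886.66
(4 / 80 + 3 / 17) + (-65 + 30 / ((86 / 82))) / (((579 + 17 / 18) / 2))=15407929 / 152618180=0.10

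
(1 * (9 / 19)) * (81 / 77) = 729 / 1463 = 0.50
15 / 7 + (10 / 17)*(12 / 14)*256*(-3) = -45825 / 119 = -385.08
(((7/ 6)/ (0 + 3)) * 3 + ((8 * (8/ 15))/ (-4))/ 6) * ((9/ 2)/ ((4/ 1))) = 89/ 80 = 1.11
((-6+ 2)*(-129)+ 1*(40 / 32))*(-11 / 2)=-2844.88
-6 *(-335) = 2010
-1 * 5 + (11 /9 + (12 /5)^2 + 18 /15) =716 /225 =3.18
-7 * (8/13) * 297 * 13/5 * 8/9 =-14784/5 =-2956.80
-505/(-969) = 505/969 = 0.52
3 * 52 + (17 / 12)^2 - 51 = 15409 / 144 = 107.01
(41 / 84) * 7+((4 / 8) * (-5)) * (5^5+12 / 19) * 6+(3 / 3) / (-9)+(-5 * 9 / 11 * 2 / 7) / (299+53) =-108642051667 / 2317392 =-46881.17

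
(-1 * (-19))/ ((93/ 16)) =304/ 93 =3.27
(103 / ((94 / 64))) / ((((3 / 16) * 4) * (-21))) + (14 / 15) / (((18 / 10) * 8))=-155905 / 35532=-4.39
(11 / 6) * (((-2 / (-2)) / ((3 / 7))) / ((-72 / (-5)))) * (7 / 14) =385 / 2592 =0.15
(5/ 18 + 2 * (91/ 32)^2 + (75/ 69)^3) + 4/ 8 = 18.24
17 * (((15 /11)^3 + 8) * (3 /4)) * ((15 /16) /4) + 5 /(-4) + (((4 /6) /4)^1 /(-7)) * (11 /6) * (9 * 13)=59930413 /2385152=25.13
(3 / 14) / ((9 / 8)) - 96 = -2012 / 21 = -95.81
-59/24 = -2.46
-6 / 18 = -1 / 3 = -0.33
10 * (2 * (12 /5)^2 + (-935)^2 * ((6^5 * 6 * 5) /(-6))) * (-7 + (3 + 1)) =5098480198272 /5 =1019696039654.40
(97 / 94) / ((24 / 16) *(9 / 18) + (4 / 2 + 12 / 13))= 2522 / 8977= 0.28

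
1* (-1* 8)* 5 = -40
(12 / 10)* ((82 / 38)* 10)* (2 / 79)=984 / 1501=0.66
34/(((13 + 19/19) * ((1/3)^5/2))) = 8262/7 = 1180.29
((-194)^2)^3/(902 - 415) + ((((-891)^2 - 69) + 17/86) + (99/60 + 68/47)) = 2154814245999648381/19684540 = 109467340664.28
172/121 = 1.42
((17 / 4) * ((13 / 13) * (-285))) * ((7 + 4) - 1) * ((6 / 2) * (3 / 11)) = -9910.23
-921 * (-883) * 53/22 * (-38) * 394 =-322660666194/11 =-29332787835.82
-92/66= -46/33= -1.39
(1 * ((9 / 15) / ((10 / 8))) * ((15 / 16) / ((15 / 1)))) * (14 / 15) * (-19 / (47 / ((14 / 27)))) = -931 / 158625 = -0.01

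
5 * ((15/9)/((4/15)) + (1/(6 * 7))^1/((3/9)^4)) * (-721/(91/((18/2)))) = -1061415/364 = -2915.98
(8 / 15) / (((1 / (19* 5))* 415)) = 152 / 1245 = 0.12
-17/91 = -0.19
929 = 929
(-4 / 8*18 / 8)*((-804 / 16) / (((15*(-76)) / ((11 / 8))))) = -6633 / 97280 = -0.07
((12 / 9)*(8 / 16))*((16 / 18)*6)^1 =32 / 9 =3.56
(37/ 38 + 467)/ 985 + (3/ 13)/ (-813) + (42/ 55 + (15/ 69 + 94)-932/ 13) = 158560153197/ 6672414034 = 23.76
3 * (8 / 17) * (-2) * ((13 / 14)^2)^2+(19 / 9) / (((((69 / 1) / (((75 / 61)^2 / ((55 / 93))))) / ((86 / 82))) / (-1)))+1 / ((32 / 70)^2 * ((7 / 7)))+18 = 20.60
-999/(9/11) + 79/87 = -106148/87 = -1220.09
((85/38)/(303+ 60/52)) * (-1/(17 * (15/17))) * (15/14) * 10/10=-1105/2103528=-0.00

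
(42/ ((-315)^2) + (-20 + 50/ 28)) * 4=-344242/ 4725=-72.86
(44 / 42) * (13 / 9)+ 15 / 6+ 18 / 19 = 35627 / 7182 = 4.96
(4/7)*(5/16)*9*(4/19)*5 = 225/133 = 1.69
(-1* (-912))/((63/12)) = 1216/7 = 173.71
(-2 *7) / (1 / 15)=-210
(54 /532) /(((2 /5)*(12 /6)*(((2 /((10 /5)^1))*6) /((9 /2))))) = 405 /4256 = 0.10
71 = 71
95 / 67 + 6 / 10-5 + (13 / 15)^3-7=-2110001 / 226125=-9.33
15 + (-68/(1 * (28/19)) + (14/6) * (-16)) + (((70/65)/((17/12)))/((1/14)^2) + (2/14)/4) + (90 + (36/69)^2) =1677584023/9820356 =170.83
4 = 4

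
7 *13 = 91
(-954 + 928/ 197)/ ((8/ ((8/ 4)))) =-93505/ 394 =-237.32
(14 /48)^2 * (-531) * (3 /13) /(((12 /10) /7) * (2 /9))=-910665 /3328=-273.64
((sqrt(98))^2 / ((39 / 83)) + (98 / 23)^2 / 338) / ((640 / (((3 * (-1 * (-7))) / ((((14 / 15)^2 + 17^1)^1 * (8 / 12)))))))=13218642045 / 23006810944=0.57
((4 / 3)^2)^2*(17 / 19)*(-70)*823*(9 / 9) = -250718720 / 1539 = -162910.15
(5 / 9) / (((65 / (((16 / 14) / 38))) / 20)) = 0.01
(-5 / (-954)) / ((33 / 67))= 335 / 31482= 0.01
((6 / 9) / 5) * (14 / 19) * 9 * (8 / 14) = 0.51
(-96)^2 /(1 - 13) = -768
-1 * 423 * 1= -423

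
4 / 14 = 2 / 7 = 0.29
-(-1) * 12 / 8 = 3 / 2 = 1.50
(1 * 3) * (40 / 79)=120 / 79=1.52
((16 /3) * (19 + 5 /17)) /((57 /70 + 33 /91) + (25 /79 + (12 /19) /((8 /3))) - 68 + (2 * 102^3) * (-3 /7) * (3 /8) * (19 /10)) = -358414784 /2257590999945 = -0.00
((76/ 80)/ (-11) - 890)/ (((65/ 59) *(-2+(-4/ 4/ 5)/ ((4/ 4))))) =888717/ 2420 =367.24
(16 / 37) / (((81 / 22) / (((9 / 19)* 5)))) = 1760 / 6327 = 0.28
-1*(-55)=55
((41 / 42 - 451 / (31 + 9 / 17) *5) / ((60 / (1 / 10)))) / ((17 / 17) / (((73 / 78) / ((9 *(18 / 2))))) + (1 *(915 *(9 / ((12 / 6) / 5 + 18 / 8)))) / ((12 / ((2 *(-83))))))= 3072167843 / 1120994242905600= 0.00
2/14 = 1/7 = 0.14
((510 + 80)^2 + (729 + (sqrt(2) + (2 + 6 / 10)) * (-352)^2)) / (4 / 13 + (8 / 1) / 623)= 22806784 * sqrt(2) / 59 + 27171310803 / 12980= 2639993.58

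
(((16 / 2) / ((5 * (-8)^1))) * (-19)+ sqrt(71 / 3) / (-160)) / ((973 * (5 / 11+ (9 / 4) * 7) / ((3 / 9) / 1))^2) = 36784 / 21657945375045 - 121 * sqrt(213) / 129947672250270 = 0.00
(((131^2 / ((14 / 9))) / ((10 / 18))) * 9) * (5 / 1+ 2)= 12510369 / 10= 1251036.90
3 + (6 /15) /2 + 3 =6.20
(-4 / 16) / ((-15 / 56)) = 14 / 15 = 0.93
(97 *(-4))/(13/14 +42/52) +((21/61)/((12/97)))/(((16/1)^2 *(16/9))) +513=22860307921/78954496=289.54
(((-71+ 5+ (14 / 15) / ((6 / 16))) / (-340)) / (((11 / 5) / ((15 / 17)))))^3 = 2918076589 / 6939454537224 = 0.00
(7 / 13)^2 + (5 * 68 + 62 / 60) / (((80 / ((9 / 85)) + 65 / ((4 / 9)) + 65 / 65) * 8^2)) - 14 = -12043583603 / 878827040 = -13.70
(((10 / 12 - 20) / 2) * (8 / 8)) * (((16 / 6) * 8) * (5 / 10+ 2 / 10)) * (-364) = 468832 / 9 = 52092.44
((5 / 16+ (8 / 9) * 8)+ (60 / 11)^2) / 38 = 647749 / 662112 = 0.98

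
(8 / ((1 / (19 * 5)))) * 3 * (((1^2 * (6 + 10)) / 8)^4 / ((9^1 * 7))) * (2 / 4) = 289.52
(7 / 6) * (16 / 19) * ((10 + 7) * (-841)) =-800632 / 57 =-14046.18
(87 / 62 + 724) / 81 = 44975 / 5022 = 8.96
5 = 5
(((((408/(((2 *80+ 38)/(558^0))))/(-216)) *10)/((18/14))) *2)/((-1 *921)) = 1190/7385499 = 0.00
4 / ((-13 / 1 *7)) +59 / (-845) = -673 / 5915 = -0.11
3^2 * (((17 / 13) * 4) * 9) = 423.69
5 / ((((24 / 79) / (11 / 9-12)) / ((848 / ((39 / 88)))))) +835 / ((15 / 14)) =-356581682 / 1053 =-338634.08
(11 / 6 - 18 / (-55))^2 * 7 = 3558583 / 108900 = 32.68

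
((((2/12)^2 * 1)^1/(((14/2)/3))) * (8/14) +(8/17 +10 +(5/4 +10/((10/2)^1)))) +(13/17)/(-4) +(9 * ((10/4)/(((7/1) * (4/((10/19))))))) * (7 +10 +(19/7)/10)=7916359/379848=20.84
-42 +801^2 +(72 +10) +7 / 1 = 641648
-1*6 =-6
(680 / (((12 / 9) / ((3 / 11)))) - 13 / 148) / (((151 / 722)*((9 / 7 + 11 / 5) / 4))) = 2859262595 / 3748877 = 762.70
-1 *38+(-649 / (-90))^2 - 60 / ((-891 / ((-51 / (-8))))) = 1285661 / 89100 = 14.43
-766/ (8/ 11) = -4213/ 4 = -1053.25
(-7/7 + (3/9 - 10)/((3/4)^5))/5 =-6085/729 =-8.35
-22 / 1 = -22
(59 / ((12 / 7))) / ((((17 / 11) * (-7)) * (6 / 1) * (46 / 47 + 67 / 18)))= -30503 / 270436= -0.11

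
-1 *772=-772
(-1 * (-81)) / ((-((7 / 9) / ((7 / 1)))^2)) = -6561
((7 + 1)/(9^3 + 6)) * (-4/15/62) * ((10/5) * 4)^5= -524288/341775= -1.53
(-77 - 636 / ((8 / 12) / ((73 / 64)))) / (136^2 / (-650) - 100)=12117625 / 1335936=9.07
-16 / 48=-1 / 3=-0.33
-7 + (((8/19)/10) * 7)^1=-637/95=-6.71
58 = 58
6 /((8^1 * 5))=3 /20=0.15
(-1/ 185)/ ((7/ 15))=-3/ 259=-0.01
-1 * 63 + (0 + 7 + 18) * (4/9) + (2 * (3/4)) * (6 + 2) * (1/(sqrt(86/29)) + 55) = 6 * sqrt(2494)/43 + 5473/9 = 615.08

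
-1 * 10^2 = -100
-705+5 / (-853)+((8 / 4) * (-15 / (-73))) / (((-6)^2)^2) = -9482397895 / 13450104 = -705.01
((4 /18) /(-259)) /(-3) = 2 /6993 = 0.00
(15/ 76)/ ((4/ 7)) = 105/ 304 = 0.35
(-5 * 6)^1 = -30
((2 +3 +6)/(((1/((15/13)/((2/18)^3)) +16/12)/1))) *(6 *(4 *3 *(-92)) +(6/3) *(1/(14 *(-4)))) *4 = -22309619805/102151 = -218398.45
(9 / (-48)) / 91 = -3 / 1456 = -0.00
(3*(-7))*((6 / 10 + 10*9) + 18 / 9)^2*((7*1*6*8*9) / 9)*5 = -1512587664 / 5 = -302517532.80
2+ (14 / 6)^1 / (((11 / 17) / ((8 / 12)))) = 436 / 99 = 4.40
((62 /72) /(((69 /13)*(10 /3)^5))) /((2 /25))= 3627 /736000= 0.00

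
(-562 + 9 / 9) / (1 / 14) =-7854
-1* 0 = 0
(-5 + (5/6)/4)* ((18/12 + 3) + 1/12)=-21.96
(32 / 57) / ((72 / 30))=40 / 171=0.23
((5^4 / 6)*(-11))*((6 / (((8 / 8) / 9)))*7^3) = -21223125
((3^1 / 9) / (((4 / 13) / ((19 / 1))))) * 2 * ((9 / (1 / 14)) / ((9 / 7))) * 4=48412 / 3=16137.33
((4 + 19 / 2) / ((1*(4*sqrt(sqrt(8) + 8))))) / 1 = 1.03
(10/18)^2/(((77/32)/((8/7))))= 6400/43659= 0.15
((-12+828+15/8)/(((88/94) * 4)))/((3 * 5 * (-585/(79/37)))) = -2699351/50793600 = -0.05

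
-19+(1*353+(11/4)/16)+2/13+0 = 278159/832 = 334.33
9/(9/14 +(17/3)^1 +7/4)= 1.12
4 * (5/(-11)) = -20/11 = -1.82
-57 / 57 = -1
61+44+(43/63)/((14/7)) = 13273/126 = 105.34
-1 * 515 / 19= -515 / 19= -27.11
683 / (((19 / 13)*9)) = 8879 / 171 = 51.92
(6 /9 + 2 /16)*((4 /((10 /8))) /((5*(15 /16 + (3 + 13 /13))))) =608 /5925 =0.10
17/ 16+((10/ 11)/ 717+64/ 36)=1075741/ 378576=2.84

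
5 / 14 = 0.36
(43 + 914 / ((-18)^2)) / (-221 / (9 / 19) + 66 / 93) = -230113 / 2339478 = -0.10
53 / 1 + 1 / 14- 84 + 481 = 6301 / 14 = 450.07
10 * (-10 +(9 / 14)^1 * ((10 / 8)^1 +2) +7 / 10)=-2019 / 28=-72.11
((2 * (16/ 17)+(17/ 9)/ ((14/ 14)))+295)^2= 2089586944/ 23409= 89264.25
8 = 8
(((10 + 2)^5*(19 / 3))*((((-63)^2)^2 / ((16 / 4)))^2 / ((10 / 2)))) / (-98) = -249411752379895392 / 5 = -49882350475979078.40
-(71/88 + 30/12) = -291/88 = -3.31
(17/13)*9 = 153/13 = 11.77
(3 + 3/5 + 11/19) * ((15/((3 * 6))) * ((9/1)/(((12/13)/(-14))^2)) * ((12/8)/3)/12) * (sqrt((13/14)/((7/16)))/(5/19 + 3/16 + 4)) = 98.33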